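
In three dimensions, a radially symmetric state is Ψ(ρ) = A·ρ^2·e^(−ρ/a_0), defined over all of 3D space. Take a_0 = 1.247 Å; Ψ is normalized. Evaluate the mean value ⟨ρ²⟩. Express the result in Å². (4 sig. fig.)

⟨ρ^2⟩ ≈ 21.77 Å^2

By definition ⟨ρ²⟩ = ∫ ρ^2 |Ψ(ρ)|² 4πρ² dρ.
Since the A² factors cancel between numerator and denominator, ⟨ρ²⟩ = 14·a_0^2.
Putting a_0 = 1.247 gives 21.770.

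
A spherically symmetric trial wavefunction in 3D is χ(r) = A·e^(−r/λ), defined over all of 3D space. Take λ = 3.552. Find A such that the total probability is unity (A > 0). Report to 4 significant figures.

A ≈ 0.08428

Require ∫ |χ|² 4πr² dr = 1 over the whole domain.
With ∫₀^∞ r^2 e^(−αr) dr = 2!/α^3, with χ = A·e^(−r/λ), the integral evaluates to A²·[π·λ^3].
Hence A² = 1/[π·λ^3].
Plugging in λ = 3.552 yields A = 0.084278.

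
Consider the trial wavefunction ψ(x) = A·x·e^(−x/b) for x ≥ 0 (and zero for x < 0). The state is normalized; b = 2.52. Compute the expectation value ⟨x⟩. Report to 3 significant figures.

By definition ⟨x⟩ = ∫ x |ψ(x)|² dx.
Using ∫₀^∞ xⁿ e^(−αx) dx = n!/αⁿ⁺¹, since the A² factors cancel between numerator and denominator, ⟨x⟩ = 3·b/2.
Putting b = 2.52 gives 3.780.

⟨x⟩ ≈ 3.78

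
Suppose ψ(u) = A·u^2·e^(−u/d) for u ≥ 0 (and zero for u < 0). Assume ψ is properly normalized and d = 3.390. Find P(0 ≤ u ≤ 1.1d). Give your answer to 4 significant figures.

The probability is P = ∫ |ψ|² du over [0, 1.1d].
The normalization integral ∫|ψ|²du over the whole domain equals 3·d^5/4·A², and A² cancels in the ratio.
Substituting t = u/d, A² and the length scale cancel in the ratio: P = ∫_{0}^{1.1} t^4·e^(-2·t) dt / ∫_{0}^{∞} t^4·e^(-2·t) dt.
Using ∫ t^4·e^(-2·t) dt = -(t^4/2 + t^3 + 3·t^2/2 + 3·t/2 + 3/4)·e^(-2·t), the numerator is ≈ 0.0543722 and the denominator is 3/4.
Taking the ratio, P = 0.072496.

P ≈ 0.07250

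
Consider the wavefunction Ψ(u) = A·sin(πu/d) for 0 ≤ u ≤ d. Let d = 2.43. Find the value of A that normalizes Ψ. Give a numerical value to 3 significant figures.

A ≈ 0.907

The normalization condition is ∫|Ψ|² du = 1 from 0 to d.
∫|Ψ|² du = A²·(d/2).
Hence A² = 1/[d/2].
Plugging in d = 2.43 yields A = 0.9072.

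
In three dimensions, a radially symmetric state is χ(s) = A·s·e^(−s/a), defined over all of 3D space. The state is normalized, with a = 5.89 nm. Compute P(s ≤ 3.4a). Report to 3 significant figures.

Integrate the radial probability density 4πs²|χ|² over s ≤ 3.4a.
The full normalization integral is A²·[3·π·a^5] = 1, fixing A².
Let u = s/a; then A², 4π and the length scale all cancel, so P = ∫_{0}^{3.4} u^4·e^(-2·u) du ÷ ∫_{0}^{∞} u^4·e^(-2·u) du.
An antiderivative of u^4·e^(-2·u) is -(u^4/2 + u^3 + 3·u^2/2 + 3·u/2 + 3/4)·e^(-2·u); evaluating from 0 to 3.4 gives ≈ 0.60598, while the full integral is 3/4.
This evaluates to P = 0.8080.

P ≈ 0.808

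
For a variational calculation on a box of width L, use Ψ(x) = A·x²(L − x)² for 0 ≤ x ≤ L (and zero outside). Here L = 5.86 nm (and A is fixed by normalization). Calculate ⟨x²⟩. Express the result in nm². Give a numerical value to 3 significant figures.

The expectation value is the |Ψ|²-weighted average of x^2: ∫ x^2|Ψ|² dx.
Expanding the polynomial and integrating term by term, evaluating both integrals, ⟨x²⟩ = 3·L^2/11.
Putting L = 5.86 gives 9.365.

⟨x^2⟩ ≈ 9.37 nm^2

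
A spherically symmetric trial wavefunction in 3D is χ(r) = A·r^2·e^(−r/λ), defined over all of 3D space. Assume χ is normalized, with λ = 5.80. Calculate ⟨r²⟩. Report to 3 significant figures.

By definition ⟨r²⟩ = ∫ r^2 |χ(r)|² 4πr² dr.
Recall ∫₀^∞ r^m e^(−r/β) dr = m!·β^(m+1), the ratio of the moment integral to the normalization integral gives ⟨r²⟩ = 14·λ^2.
Putting λ = 5.80 gives 471.0.

⟨r^2⟩ ≈ 471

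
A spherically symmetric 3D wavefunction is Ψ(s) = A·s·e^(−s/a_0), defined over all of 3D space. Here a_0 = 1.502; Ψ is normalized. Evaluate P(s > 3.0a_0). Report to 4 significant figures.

P ≈ 0.2851

Integrate the radial probability density 4πs²|Ψ|² over s > 3.0a_0.
The full normalization integral is A²·[3·π·a_0^5] = 1, fixing A².
Substituting u = s/a_0, A², 4π and the length scale all cancel in the ratio: P = ∫_{3.0}^{∞} u^4·e^(-2·u) du / ∫_{0}^{∞} u^4·e^(-2·u) du.
With ∫ u^4·e^(-2·u) du = -(u^4/2 + u^3 + 3·u^2/2 + 3·u/2 + 3/4)·e^(-2·u) + C, the region integral is 345·e^(-6)/4 and the full one is 3/4.
The region integral divided by the full integral gives P = 0.28506.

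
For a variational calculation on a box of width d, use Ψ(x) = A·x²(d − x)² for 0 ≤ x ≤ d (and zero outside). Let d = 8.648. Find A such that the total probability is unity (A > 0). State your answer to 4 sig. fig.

Normalization requires ∫|Ψ|² dx = 1, integrated from 0 to d.
Expanding the polynomial and integrating term by term, the integral (without the A² prefactor) comes out to d^9/630.
Substituting d = 8.648 gives A² = 0.0000023286, so A = 0.0015260.

A ≈ 0.001526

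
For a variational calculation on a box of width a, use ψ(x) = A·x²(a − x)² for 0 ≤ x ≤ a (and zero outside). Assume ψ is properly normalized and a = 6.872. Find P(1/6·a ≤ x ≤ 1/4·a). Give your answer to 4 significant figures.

P ≈ 0.03998

|ψ|² is the probability density, so P = ∫_{1/6·a}^{1/4·a} |ψ|² dx.
The normalization integral ∫|ψ|²dx over the whole domain equals a^9/630·A², and A² cancels in the ratio.
Substituting u = x/a, A² and the length scale cancel in the ratio: P = ∫_{1/6}^{1/4} u^4·(1 - u)^4 du / ∫_{0}^{1} u^4·(1 - u)^4 du.
Using ∫ u^4·(1 - u)^4 du = u^5·(70·u^4 - 315·u^3 + 540·u^2 - 420·u + 126)/630, the numerator is ≈ 0.0000634559 and the denominator is 1/630.
Evaluating gives P = 0.039977.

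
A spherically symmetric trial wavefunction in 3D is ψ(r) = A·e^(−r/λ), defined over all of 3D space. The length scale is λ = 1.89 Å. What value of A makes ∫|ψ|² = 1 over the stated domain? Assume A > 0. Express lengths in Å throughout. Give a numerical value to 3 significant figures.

A ≈ 0.217 Å^(-3/2)

We need A² ∫|f|² 4πr² dr = 1, taking the integral from 0 to ∞.
The angular integral contributes 4π, leaving ∫₀^∞ r²|ψ|² dr.
Carrying out the integral gives A² · π·λ^3.
Plugging in λ = 1.89 yields A = 0.2171.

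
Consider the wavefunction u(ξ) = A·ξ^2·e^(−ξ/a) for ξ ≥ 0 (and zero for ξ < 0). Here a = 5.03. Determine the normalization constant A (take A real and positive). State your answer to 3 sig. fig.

Require ∫ |u|² dξ = 1 over the whole domain.
∫|u|² dξ = A²·(3·a^5/4).
Substituting a = 5.03 gives A² = 0.0004141, so A = 0.02035.

A ≈ 0.0203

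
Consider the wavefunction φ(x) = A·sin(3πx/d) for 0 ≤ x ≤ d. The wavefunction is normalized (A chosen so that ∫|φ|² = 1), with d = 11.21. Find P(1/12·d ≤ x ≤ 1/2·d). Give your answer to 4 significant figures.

|φ|² is the probability density, so P = ∫_{1/12·d}^{1/2·d} |φ|² dx.
Since A² = 1/(d/2), this is the region integral divided by the full normalization integral.
Substituting u = x/d, A² and the length scale cancel in the ratio: P = ∫_{1/12}^{1/2} sin(3·π·u)^2 du / ∫_{0}^{1} sin(3·π·u)^2 du.
With ∫ sin(3·π·u)^2 du = u/2 - sin(6·π·u)/(12·π) + C, the region integral is 1/(12·π) + 5/24 and the full one is 1/2.
This works out to P = (2 + 5·π)/(12·π).

P ≈ 0.4697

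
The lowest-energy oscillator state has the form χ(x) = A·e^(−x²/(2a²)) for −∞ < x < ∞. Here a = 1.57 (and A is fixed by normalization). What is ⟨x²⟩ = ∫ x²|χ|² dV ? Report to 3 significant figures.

By definition ⟨x²⟩ = ∫ x^2 |χ(x)|² dx.
The ratio of the moment integral to the normalization integral gives ⟨x²⟩ = a^2/2.
Putting a = 1.57 gives 1.232.

⟨x^2⟩ ≈ 1.23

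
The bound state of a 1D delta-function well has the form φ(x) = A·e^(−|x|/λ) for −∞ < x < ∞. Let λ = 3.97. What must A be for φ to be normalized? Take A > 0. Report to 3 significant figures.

Normalization requires ∫|φ|² dx = 1, integrated from −∞ to ∞.
Carrying out the integral gives A² · λ.
Plugging in λ = 3.97 yields A = 0.5019.

A ≈ 0.502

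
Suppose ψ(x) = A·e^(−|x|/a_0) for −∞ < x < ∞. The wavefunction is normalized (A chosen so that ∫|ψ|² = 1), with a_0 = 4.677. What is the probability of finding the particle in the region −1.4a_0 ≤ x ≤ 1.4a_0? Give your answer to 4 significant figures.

|ψ|² is the probability density, so P = ∫_{−1.4a_0}^{1.4a_0} |ψ|² dx.
The normalization integral ∫|ψ|²dx over the whole domain equals a_0·A², and A² cancels in the ratio.
By symmetry take twice the x ≥ 0 contribution in numerator and denominator; the 2's cancel. Substituting u = x/a_0, A² and the length scale cancel in the ratio: P = ∫_{0}^{1.4} e^(-2·u) du / ∫_{0}^{∞} e^(-2·u) du.
Using ∫ e^(-2·u) du = -e^(-2·u)/2, the numerator is 1/2 - e^(-14/5)/2 and the denominator is 1/2.
This works out to P = 0.93919.

P ≈ 0.9392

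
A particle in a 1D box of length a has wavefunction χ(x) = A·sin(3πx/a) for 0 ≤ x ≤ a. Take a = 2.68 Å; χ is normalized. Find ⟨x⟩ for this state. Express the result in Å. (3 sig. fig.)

⟨x⟩ = ∫ x |χ|² dx over the full domain.
With ∫₀^a sin²(nπx/a) dx = a/2, since the A² factors cancel between numerator and denominator, ⟨x⟩ = a/2.
With a = 2.68, ⟨x⟩ = 1.340.

⟨x⟩ ≈ 1.34 Å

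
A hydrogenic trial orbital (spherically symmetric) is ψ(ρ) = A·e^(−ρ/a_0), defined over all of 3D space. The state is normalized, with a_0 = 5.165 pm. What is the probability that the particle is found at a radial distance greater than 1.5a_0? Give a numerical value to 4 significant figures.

Integrate the radial probability density 4πρ²|ψ|² over ρ > 1.5a_0.
A² is fixed by ∫₀^∞ 4πρ²|ψ|² dρ = 1, i.e. A² = (π·a_0^3)^(−1).
In terms of u = ρ/a_0 (A², 4π and the length scale all cancel between numerator and denominator), P = [∫_{1.5}^{∞} u^2·e^(-2·u) du] / [∫_{0}^{∞} u^2·e^(-2·u) du].
Using ∫ u^2·e^(-2·u) du = -(2·u^2 + 2·u + 1)·e^(-2·u)/4, the numerator is 17·e^(-3)/8 and the denominator is 1/4.
Taking the ratio yields P = 0.42319.

P ≈ 0.4232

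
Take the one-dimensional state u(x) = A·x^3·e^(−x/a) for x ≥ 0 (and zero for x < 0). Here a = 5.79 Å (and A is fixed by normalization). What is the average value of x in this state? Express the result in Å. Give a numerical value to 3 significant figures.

By definition ⟨x⟩ = ∫ x |u(x)|² dx.
Since the A² factors cancel between numerator and denominator, ⟨x⟩ = 7·a/2.
Putting a = 5.79 gives 20.27.

⟨x⟩ ≈ 20.3 Å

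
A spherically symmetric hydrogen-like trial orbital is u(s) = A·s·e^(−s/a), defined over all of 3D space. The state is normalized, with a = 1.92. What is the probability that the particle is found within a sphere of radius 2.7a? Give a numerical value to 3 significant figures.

P ≈ 0.627

P = ∫ |u|² 4πs² ds over s ≤ 2.7a.
Normalization gives A² = 1/(3·π·a^5).
Let t = s/a; then A², 4π and the length scale all cancel, so P = ∫_{0}^{2.7} t^4·e^(-2·t) dt ÷ ∫_{0}^{∞} t^4·e^(-2·t) dt.
An antiderivative of t^4·e^(-2·t) is -(t^4/2 + t^3 + 3·t^2/2 + 3·t/2 + 3/4)·e^(-2·t); evaluating from 0 to 2.7 gives ≈ 0.47002, while the full integral is 3/4.
This evaluates to P = 0.6267.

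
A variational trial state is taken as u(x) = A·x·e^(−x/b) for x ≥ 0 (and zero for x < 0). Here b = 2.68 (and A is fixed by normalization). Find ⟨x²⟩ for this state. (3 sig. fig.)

⟨x^2⟩ ≈ 21.5

By definition ⟨x²⟩ = ∫ x^2 |u(x)|² dx.
Using ∫₀^∞ xⁿ e^(−αx) dx = n!/αⁿ⁺¹, evaluating both integrals, ⟨x²⟩ = 3·b^2.
Putting b = 2.68 gives 21.55.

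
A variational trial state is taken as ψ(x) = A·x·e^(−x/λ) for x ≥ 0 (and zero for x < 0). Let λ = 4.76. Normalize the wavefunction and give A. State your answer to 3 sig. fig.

A ≈ 0.193

Require ∫ |ψ|² dx = 1 over the whole domain.
With ∫₀^∞ x^2 e^(−αx) dx = 2!/α^3, carrying out the integral gives A² · λ^3/4.
So A² = (λ^3/4)^(−1).
With λ = 4.76: A² = 0.03709 and A = 0.1926.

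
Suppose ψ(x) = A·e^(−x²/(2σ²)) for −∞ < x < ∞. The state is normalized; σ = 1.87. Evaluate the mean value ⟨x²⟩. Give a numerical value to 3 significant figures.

⟨x^2⟩ ≈ 1.75

The expectation value is the |ψ|²-weighted average of x^2: ∫ x^2|ψ|² dx.
The ratio of the moment integral to the normalization integral gives ⟨x²⟩ = σ^2/2.
Putting σ = 1.87 gives 1.748.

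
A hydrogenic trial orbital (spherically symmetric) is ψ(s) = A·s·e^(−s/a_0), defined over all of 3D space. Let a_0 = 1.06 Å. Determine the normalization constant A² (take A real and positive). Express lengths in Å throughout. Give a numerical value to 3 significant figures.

A^2 ≈ 0.0793 Å^(-5)

The normalization condition is ∫|ψ|² 4πs² ds = 1 from 0 to ∞.
The angular integral contributes 4π, leaving ∫₀^∞ s²|ψ|² ds.
Using ∫₀^∞ sⁿ e^(−αs) ds = n!/αⁿ⁺¹, carrying out the integral gives A² · 3·π·a_0^5.
Hence A² = 1/[3·π·a_0^5].
With a_0 = 1.06: A² = 0.07929 and A = 0.2816.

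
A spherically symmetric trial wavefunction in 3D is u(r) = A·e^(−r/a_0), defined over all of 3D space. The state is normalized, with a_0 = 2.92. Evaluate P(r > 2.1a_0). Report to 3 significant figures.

P ≈ 0.210

P = ∫ |u|² 4πr² dr over r > 2.1a_0.
Normalization gives A² = 1/(π·a_0^3).
Let t = r/a_0; then A², 4π and the length scale all cancel, so P = ∫_{2.1}^{∞} t^2·e^(-2·t) dt ÷ ∫_{0}^{∞} t^2·e^(-2·t) dt.
An antiderivative of t^2·e^(-2·t) is -(2·t^2 + 2·t + 1)·e^(-2·t)/4; evaluating from 2.1 to ∞ gives 701·e^(-21/5)/200, while the full integral is 1/4.
Taking the ratio yields P = 0.2102.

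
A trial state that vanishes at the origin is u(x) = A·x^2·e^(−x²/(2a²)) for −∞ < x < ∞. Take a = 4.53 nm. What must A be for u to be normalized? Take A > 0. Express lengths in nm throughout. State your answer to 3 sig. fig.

The normalization condition is ∫|u|² dx = 1 from −∞ to ∞.
Carrying out the integral gives A² · 3·√(π)·a^5/4.
Substituting a = 4.53 gives A² = 0.0003943, so A = 0.01986.

A ≈ 0.0199 nm^(-5/2)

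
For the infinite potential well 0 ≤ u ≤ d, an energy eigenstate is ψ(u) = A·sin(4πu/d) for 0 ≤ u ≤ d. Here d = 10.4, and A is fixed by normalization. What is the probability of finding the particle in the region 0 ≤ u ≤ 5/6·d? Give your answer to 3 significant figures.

The probability is P = ∫ |ψ|² du over [0, 5/6·d].
The normalization integral ∫|ψ|²du over the whole domain equals d/2·A², and A² cancels in the ratio.
In terms of t = u/d (A² and the length scale cancel between numerator and denominator), P = [∫_{0}^{5/6} sin(4·π·t)^2 dt] / [∫_{0}^{1} sin(4·π·t)^2 dt].
Using ∫ sin(4·π·t)^2 dt = t/2 - sin(4·π·t)·cos(4·π·t)/(8·π), the numerator is -√(3)/(32·π) + 5/12 and the denominator is 1/2.
This works out to P = -√(3)/(16·π) + 5/6.

P ≈ 0.799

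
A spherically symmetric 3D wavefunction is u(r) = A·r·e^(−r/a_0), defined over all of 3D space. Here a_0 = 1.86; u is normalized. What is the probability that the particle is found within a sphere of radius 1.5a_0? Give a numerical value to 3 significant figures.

P ≈ 0.185

With dV = 4πr²dr, the probability is ∫|u|² dV over r ≤ 1.5a_0.
A² is fixed by ∫₀^∞ 4πr²|u|² dr = 1, i.e. A² = (3·π·a_0^5)^(−1).
Substituting t = r/a_0, A², 4π and the length scale all cancel in the ratio: P = ∫_{0}^{1.5} t^4·e^(-2·t) dt / ∫_{0}^{∞} t^4·e^(-2·t) dt.
An antiderivative of t^4·e^(-2·t) is -(t^4/2 + t^3 + 3·t^2/2 + 3·t/2 + 3/4)·e^(-2·t); evaluating from 0 to 1.5 gives 3/4 - 393·e^(-3)/32, while the full integral is 3/4.
This evaluates to P = 0.1847.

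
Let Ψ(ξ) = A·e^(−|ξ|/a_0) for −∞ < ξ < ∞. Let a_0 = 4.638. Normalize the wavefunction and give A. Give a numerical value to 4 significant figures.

Require ∫ |Ψ|² dξ = 1 over the whole domain.
Recall ∫₀^∞ ξ^m e^(−ξ/β) dξ = m!·β^(m+1), with Ψ = A·e^(−|ξ|/a_0), the integral evaluates to A²·[a_0].
So A² = (a_0)^(−1).
Substituting a_0 = 4.638 gives A² = 0.21561, so A = 0.46434.

A ≈ 0.4643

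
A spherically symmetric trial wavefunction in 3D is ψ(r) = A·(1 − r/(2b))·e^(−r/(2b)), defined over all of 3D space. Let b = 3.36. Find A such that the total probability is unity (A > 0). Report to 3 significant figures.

A ≈ 0.0324

Require ∫ |ψ|² 4πr² dr = 1 over the whole domain.
Carrying out the integral gives A² · 8·π·b^3.
Hence A² = 1/[8·π·b^3].
Substituting b = 3.36 gives A² = 0.001049, so A = 0.03239.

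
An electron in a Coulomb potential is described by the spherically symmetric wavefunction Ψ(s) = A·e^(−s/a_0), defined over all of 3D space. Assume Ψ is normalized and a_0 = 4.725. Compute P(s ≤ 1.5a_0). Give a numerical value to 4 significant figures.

P ≈ 0.5768

Integrate the radial probability density 4πs²|Ψ|² over s ≤ 1.5a_0.
Normalization gives A² = 1/(π·a_0^3).
Substituting u = s/a_0, A², 4π and the length scale all cancel in the ratio: P = ∫_{0}^{1.5} u^2·e^(-2·u) du / ∫_{0}^{∞} u^2·e^(-2·u) du.
Using ∫ u^2·e^(-2·u) du = -(2·u^2 + 2·u + 1)·e^(-2·u)/4, the numerator is 1/4 - 17·e^(-3)/8 and the denominator is 1/4.
This evaluates to P = 0.57681.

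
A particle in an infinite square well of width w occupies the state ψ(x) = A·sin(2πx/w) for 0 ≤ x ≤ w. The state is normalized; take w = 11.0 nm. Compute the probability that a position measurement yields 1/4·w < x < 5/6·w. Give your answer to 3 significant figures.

P ≈ 0.652

|ψ|² is the probability density, so P = ∫_{1/4·w}^{5/6·w} |ψ|² dx.
Since A² = 1/(w/2), this is the region integral divided by the full normalization integral.
Let u = x/w; then A² and the length scale cancel, so P = ∫_{1/4}^{5/6} sin(2·π·u)^2 du ÷ ∫_{0}^{1} sin(2·π·u)^2 du.
An antiderivative of sin(2·π·u)^2 is u/2 - sin(4·π·u)/(8·π); evaluating from 1/4 to 5/6 gives √(3)/(16·π) + 7/24, while the full integral is 1/2.
The result is P = √(3)/(8·π) + 7/12.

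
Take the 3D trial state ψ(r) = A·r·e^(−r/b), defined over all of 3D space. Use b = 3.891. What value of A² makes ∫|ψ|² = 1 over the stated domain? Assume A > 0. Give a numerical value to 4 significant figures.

Normalization requires ∫|ψ|² 4πr² dr = 1, integrated from 0 to ∞.
In 3D with spherical symmetry the volume element is 4πr² dr.
∫|ψ|² 4πr² dr = A²·(3·π·b^5).
So A² = (3·π·b^5)^(−1).
Substituting b = 3.891 gives A² = 0.00011897, so A = 0.010907.

A^2 ≈ 0.0001190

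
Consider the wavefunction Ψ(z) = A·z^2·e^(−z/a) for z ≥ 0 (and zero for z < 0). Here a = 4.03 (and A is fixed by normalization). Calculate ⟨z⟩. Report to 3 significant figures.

The expectation value is the |Ψ|²-weighted average of z: ∫ z|Ψ|² dz.
Since the A² factors cancel between numerator and denominator, ⟨z⟩ = 5·a/2.
Putting a = 4.03 gives 10.08.

⟨z⟩ ≈ 10.1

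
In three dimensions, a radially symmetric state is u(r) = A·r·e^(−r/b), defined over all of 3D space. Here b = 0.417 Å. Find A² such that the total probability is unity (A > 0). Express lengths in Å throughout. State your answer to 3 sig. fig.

The normalization condition is ∫|u|² 4πr² dr = 1 from 0 to ∞.
(Spherical symmetry: dV = 4πr² dr.)
∫|u|² 4πr² dr = A²·(3·π·b^5).
Substituting b = 0.417 gives A² = 8.415, so A = 2.901.

A^2 ≈ 8.41 Å^(-5)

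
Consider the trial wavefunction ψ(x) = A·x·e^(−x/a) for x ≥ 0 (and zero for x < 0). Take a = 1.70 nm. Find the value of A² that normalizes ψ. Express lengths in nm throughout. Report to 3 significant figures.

We need A² ∫|f|² dx = 1, taking the integral from 0 to ∞.
Carrying out the integral gives A² · a^3/4.
Substituting a = 1.70 gives A² = 0.8142, so A = 0.9023.

A^2 ≈ 0.814 nm^(-3)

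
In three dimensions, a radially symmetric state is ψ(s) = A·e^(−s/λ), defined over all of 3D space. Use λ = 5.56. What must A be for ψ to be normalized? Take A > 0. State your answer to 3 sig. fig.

We need A² ∫|f|² 4πs² ds = 1, taking the integral from 0 to ∞.
Using ∫₀^∞ sⁿ e^(−αs) ds = n!/αⁿ⁺¹, carrying out the integral gives A² · π·λ^3.
Plugging in λ = 5.56 yields A = 0.04303.

A ≈ 0.0430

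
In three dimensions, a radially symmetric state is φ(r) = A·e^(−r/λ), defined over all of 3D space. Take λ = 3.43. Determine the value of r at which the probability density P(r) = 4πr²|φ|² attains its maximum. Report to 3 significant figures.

Differentiate P(r) = 4πr²|φ|² with respect to r and set to zero.
Solving yields r = λ.
With λ = 3.43, the most probable radial distance is 3.430.

r ≈ 3.43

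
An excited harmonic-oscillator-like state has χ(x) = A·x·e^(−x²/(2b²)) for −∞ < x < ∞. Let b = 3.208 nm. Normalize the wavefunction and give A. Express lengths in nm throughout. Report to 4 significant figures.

Normalization requires ∫|χ|² dx = 1, integrated from −∞ to ∞.
∫|χ|² dx = A²·(√(π)·b^3/2).
Hence A² = 1/[√(π)·b^3/2].
Plugging in b = 3.208 yields A = 0.18487.

A ≈ 0.1849 nm^(-3/2)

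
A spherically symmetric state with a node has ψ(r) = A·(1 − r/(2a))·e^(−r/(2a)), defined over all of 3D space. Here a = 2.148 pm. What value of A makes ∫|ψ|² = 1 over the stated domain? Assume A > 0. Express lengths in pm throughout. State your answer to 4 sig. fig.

A ≈ 0.06336 pm^(-3/2)

Require ∫ |ψ|² 4πr² dr = 1 over the whole domain.
In 3D with spherical symmetry the volume element is 4πr² dr.
The integral (without the A² prefactor) comes out to 8·π·a^3.
So A² = (8·π·a^3)^(−1).
Plugging in a = 2.148 yields A = 0.063362.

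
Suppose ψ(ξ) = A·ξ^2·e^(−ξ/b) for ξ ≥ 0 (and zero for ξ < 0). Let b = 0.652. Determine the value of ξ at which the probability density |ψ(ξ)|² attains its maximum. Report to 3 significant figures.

Differentiate |ψ(ξ)|² with respect to ξ and set to zero.
Solving yields ξ = 2·b.
With b = 0.652, the most probable position is 1.304.

ξ ≈ 1.30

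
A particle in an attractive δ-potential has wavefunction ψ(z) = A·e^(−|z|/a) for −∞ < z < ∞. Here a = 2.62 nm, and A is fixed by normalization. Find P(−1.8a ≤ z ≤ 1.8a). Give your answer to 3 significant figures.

The probability is P = ∫ |ψ|² dz over [−1.8a, 1.8a].
Since A² = 1/(a), this is the region integral divided by the full normalization integral.
By symmetry take twice the z ≥ 0 contribution in numerator and denominator; the 2's cancel. Substituting u = z/a, A² and the length scale cancel in the ratio: P = ∫_{0}^{1.8} e^(-2·u) du / ∫_{0}^{∞} e^(-2·u) du.
An antiderivative of e^(-2·u) is -e^(-2·u)/2; evaluating from 0 to 1.8 gives 1/2 - e^(-18/5)/2, while the full integral is 1/2.
Evaluating gives P = 0.9727.

P ≈ 0.973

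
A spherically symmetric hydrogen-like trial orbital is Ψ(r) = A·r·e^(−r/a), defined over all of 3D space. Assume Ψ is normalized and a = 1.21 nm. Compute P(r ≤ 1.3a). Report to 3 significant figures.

Integrate the radial probability density 4πr²|Ψ|² over r ≤ 1.3a.
Normalization gives A² = 1/(3·π·a^5).
Substituting u = r/a, A², 4π and the length scale all cancel in the ratio: P = ∫_{0}^{1.3} u^4·e^(-2·u) du / ∫_{0}^{∞} u^4·e^(-2·u) du.
Using ∫ u^4·e^(-2·u) du = -(u^4/2 + u^3 + 3·u^2/2 + 3·u/2 + 3/4)·e^(-2·u), the numerator is ≈ 0.091932 and the denominator is 3/4.
This evaluates to P = 0.1226.

P ≈ 0.123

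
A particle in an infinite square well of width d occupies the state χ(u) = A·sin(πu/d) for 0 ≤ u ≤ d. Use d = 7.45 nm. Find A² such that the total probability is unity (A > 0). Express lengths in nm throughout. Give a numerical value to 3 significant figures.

Normalization requires ∫|χ|² du = 1, integrated from 0 to d.
Using sin²θ = (1 − cos 2θ)/2, the integral (without the A² prefactor) comes out to d/2.
With d = 7.45: A² = 0.2685 and A = 0.5181.

A^2 ≈ 0.268 nm^(-1)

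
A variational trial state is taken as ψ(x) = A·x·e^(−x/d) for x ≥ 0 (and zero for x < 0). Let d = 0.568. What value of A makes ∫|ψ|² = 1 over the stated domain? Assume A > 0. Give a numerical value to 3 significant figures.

A ≈ 4.67

We need A² ∫|f|² dx = 1, taking the integral from 0 to ∞.
With ψ = A·x·e^(−x/d), the integral evaluates to A²·[d^3/4].
Setting this equal to 1 gives A² = 1/(d^3/4).
Substituting d = 0.568 gives A² = 21.83, so A = 4.672.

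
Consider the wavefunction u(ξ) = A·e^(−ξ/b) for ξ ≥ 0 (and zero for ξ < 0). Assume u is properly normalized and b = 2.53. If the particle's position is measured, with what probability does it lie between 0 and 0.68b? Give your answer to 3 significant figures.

P ≈ 0.743

The probability is P = ∫ |u|² dξ over [0, 0.68b].
The normalization integral ∫|u|²dξ over the whole domain equals b/2·A², and A² cancels in the ratio.
Substituting t = ξ/b, A² and the length scale cancel in the ratio: P = ∫_{0}^{0.68} e^(-2·t) dt / ∫_{0}^{∞} e^(-2·t) dt.
With ∫ e^(-2·t) dt = -e^(-2·t)/2 + C, the region integral is 1/2 - e^(-34/25)/2 and the full one is 1/2.
This works out to P = 0.7433.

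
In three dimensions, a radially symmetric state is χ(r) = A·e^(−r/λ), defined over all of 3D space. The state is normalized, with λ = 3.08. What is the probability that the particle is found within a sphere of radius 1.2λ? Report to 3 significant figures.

P ≈ 0.430

Integrate the radial probability density 4πr²|χ|² over r ≤ 1.2λ.
A² is fixed by ∫₀^∞ 4πr²|χ|² dr = 1, i.e. A² = (π·λ^3)^(−1).
Substituting u = r/λ, A², 4π and the length scale all cancel in the ratio: P = ∫_{0}^{1.2} u^2·e^(-2·u) du / ∫_{0}^{∞} u^2·e^(-2·u) du.
An antiderivative of u^2·e^(-2·u) is -(2·u^2 + 2·u + 1)·e^(-2·u)/4; evaluating from 0 to 1.2 gives 1/4 - 157·e^(-12/5)/100, while the full integral is 1/4.
This evaluates to P = 0.4303.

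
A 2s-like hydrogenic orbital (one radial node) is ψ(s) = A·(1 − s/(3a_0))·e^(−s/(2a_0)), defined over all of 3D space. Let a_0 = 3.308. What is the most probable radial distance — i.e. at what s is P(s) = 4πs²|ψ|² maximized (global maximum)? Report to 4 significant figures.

s ≈ 3.308

Set d/ds [P(s) = 4πs²|ψ|²] = 0 and solve for s > 0.
Solving yields s = a_0.
With a_0 = 3.308, the most probable radial distance is 3.3080.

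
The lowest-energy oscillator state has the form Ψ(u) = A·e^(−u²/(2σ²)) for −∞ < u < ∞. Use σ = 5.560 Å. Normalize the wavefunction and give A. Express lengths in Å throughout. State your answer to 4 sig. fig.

A ≈ 0.3185 Å^(-1/2)

The normalization condition is ∫|Ψ|² du = 1 from −∞ to ∞.
Carrying out the integral gives A² · √(π)·σ.
Hence A² = 1/[√(π)·σ].
Substituting σ = 5.560 gives A² = 0.10147, so A = 0.31855.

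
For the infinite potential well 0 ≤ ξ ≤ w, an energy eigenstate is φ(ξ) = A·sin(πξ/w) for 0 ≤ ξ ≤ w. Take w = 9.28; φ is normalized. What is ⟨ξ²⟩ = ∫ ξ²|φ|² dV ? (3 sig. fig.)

⟨ξ^2⟩ ≈ 24.3

By definition ⟨ξ²⟩ = ∫ ξ^2 |φ(ξ)|² dξ.
Since the A² factors cancel between numerator and denominator, ⟨ξ²⟩ = -w^2/(2·π^2) + w^2/3.
With w = 9.28, ⟨ξ^2⟩ = 24.34.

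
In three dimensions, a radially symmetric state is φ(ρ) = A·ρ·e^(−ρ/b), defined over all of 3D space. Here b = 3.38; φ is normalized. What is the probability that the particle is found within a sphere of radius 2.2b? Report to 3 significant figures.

P ≈ 0.449

Integrate the radial probability density 4πρ²|φ|² over ρ ≤ 2.2b.
A² is fixed by ∫₀^∞ 4πρ²|φ|² dρ = 1, i.e. A² = (3·π·b^5)^(−1).
Substituting u = ρ/b, A², 4π and the length scale all cancel in the ratio: P = ∫_{0}^{2.2} u^4·e^(-2·u) du / ∫_{0}^{∞} u^4·e^(-2·u) du.
Using ∫ u^4·e^(-2·u) du = -(u^4/2 + u^3 + 3·u^2/2 + 3·u/2 + 3/4)·e^(-2·u), the numerator is ≈ 0.33661 and the denominator is 3/4.
Taking the ratio yields P = 0.4488.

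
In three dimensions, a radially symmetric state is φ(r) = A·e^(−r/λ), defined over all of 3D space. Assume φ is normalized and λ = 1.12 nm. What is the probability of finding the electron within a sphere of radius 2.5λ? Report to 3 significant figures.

P = ∫ |φ|² 4πr² dr over r ≤ 2.5λ.
The full normalization integral is A²·[π·λ^3] = 1, fixing A².
Substituting u = r/λ, A², 4π and the length scale all cancel in the ratio: P = ∫_{0}^{2.5} u^2·e^(-2·u) du / ∫_{0}^{∞} u^2·e^(-2·u) du.
An antiderivative of u^2·e^(-2·u) is -(2·u^2 + 2·u + 1)·e^(-2·u)/4; evaluating from 0 to 2.5 gives 1/4 - 37·e^(-5)/8, while the full integral is 1/4.
Taking the ratio yields P = 0.8753.

P ≈ 0.875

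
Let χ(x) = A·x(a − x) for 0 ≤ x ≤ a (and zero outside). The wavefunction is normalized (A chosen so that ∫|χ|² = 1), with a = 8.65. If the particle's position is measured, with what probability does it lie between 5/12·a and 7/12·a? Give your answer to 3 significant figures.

P ≈ 0.307

|χ|² is the probability density, so P = ∫_{5/12·a}^{7/12·a} |χ|² dx.
The normalization integral ∫|χ|²dx over the whole domain equals a^5/30·A², and A² cancels in the ratio.
In terms of u = x/a (A² and the length scale cancel between numerator and denominator), P = [∫_{5/12}^{7/12} u^2·(1 - u)^2 du] / [∫_{0}^{1} u^2·(1 - u)^2 du].
Using ∫ u^2·(1 - u)^2 du = u^3·(6·u^2 - 15·u + 10)/30, the numerator is ≈ 0.010225 and the denominator is 1/30.
Evaluating gives P = 0.3068.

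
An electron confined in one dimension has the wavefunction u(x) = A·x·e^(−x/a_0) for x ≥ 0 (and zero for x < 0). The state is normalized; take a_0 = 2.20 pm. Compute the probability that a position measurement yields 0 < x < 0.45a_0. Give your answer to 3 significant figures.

|u|² is the probability density, so P = ∫_{0}^{0.45a_0} |u|² dx.
The normalization integral ∫|u|²dx over the whole domain equals a_0^3/4·A², and A² cancels in the ratio.
In terms of t = x/a_0 (A² and the length scale cancel between numerator and denominator), P = [∫_{0}^{0.45} t^2·e^(-2·t) dt] / [∫_{0}^{∞} t^2·e^(-2·t) dt].
Using ∫ t^2·e^(-2·t) dt = -(2·t^2 + 2·t + 1)·e^(-2·t)/4, the numerator is 1/4 - 461·e^(-9/10)/800 and the denominator is 1/4.
Taking the ratio, P = 0.06286.

P ≈ 0.0629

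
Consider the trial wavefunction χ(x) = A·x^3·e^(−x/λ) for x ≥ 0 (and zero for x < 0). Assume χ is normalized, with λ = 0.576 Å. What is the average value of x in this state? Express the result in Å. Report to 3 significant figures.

⟨x⟩ ≈ 2.02 Å

The expectation value is the |χ|²-weighted average of x: ∫ x|χ|² dx.
Using ∫₀^∞ xⁿ e^(−αx) dx = n!/αⁿ⁺¹, the ratio of the moment integral to the normalization integral gives ⟨x⟩ = 7·λ/2.
Putting λ = 0.576 gives 2.016.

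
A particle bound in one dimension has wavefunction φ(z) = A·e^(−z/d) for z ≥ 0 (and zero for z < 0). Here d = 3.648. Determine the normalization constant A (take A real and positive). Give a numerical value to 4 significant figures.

Normalization requires ∫|φ|² dz = 1, integrated from 0 to ∞.
Carrying out the integral gives A² · d/2.
Setting this equal to 1 gives A² = 1/(d/2).
Plugging in d = 3.648 yields A = 0.74044.

A ≈ 0.7404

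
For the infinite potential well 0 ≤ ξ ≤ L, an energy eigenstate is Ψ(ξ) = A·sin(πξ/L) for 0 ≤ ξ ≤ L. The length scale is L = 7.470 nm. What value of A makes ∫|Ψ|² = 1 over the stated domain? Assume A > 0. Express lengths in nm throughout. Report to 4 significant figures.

A ≈ 0.5174 nm^(-1/2)

Require ∫ |Ψ|² dξ = 1 over the whole domain.
Carrying out the integral gives A² · L/2.
So A² = (L/2)^(−1).
Substituting L = 7.470 gives A² = 0.26774, so A = 0.51743.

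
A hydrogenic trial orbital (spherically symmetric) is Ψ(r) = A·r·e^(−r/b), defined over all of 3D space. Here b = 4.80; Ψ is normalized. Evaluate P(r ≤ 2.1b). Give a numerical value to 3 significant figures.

P ≈ 0.410

P = ∫ |Ψ|² 4πr² dr over r ≤ 2.1b.
The full normalization integral is A²·[3·π·b^5] = 1, fixing A².
In terms of u = r/b (A², 4π and the length scale all cancel between numerator and denominator), P = [∫_{0}^{2.1} u^4·e^(-2·u) du] / [∫_{0}^{∞} u^4·e^(-2·u) du].
Using ∫ u^4·e^(-2·u) du = -(u^4/2 + u^3 + 3·u^2/2 + 3·u/2 + 3/4)·e^(-2·u), the numerator is ≈ 0.30763 and the denominator is 3/4.
Taking the ratio yields P = 0.4102.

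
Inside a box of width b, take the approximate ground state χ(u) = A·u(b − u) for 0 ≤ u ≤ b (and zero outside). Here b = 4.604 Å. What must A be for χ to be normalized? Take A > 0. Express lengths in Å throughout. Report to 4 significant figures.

Require ∫ |χ|² du = 1 over the whole domain.
Expanding the polynomial and integrating term by term, with χ = A·u(b − u), the integral evaluates to A²·[b^5/30].
Setting this equal to 1 gives A² = 1/(b^5/30).
With b = 4.604: A² = 0.014503 and A = 0.12043.

A ≈ 0.1204 Å^(-5/2)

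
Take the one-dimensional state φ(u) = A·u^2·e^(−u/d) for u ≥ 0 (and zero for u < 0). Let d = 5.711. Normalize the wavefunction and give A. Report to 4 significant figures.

The normalization condition is ∫|φ|² du = 1 from 0 to ∞.
Using ∫₀^∞ uⁿ e^(−αu) du = n!/αⁿ⁺¹, with φ = A·u^2·e^(−u/d), the integral evaluates to A²·[3·d^5/4].
Setting this equal to 1 gives A² = 1/(3·d^5/4).
Substituting d = 5.711 gives A² = 0.00021947, so A = 0.014815.

A ≈ 0.01481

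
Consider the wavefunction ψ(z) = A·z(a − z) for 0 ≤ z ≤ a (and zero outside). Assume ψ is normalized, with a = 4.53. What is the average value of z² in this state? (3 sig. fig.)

By definition ⟨z²⟩ = ∫ z^2 |ψ(z)|² dz.
Expanding the polynomial and integrating term by term, the ratio of the moment integral to the normalization integral gives ⟨z²⟩ = 2·a^2/7.
With a = 4.53, ⟨z^2⟩ = 5.863.

⟨z^2⟩ ≈ 5.86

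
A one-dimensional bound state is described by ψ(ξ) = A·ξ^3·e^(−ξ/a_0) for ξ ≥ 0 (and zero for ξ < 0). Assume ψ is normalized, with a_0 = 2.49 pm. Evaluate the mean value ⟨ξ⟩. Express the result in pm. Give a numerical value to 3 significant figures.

⟨ξ⟩ = ∫ ξ |ψ|² dξ over the full domain.
With ∫₀^∞ ξ^7 e^(−αξ) dξ = 7!/α^8, evaluating both integrals, ⟨ξ⟩ = 7·a_0/2.
Putting a_0 = 2.49 gives 8.715.

⟨ξ⟩ ≈ 8.72 pm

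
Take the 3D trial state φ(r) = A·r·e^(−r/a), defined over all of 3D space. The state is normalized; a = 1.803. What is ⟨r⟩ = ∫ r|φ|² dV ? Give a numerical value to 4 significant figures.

⟨r⟩ = ∫ r |φ|² 4πr² dr over the full domain.
With ∫₀^∞ r^5 e^(−αr) dr = 5!/α^6, evaluating both integrals, ⟨r⟩ = 5·a/2.
With a = 1.803, ⟨r⟩ = 4.5075.

⟨r⟩ ≈ 4.508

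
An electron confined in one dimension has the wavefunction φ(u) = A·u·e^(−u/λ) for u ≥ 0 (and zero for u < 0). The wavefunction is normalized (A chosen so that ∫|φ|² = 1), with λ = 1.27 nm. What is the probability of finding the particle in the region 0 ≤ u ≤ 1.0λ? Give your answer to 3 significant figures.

|φ|² is the probability density, so P = ∫_{0}^{1.0λ} |φ|² du.
Since A² = 1/(λ^3/4), this is the region integral divided by the full normalization integral.
In terms of t = u/λ (A² and the length scale cancel between numerator and denominator), P = [∫_{0}^{1.0} t^2·e^(-2·t) dt] / [∫_{0}^{∞} t^2·e^(-2·t) dt].
With ∫ t^2·e^(-2·t) dt = -(2·t^2 + 2·t + 1)·e^(-2·t)/4 + C, the region integral is 1/4 - 5·e^(-2)/4 and the full one is 1/4.
The result is P = 0.3233.

P ≈ 0.323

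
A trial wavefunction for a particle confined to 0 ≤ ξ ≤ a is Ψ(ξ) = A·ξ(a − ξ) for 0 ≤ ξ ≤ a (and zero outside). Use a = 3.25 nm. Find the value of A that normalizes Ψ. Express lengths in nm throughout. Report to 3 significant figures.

A ≈ 0.288 nm^(-5/2)

Normalization requires ∫|Ψ|² dξ = 1, integrated from 0 to a.
∫|Ψ|² dξ = A²·(a^5/30).
Setting this equal to 1 gives A² = 1/(a^5/30).
With a = 3.25: A² = 0.08274 and A = 0.2876.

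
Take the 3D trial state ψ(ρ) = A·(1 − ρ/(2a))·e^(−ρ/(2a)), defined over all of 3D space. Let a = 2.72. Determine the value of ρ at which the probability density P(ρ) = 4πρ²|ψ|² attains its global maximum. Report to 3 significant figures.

ρ ≈ 14.2

Differentiate P(ρ) = 4πρ²|ψ|² with respect to ρ and set to zero.
Solving yields ρ = a·(√(5) + 3).
With a = 2.72, the most probable radial distance is 14.24.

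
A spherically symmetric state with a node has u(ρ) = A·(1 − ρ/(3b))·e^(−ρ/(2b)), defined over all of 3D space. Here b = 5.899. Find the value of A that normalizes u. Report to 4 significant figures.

Require ∫ |u|² 4πρ² dρ = 1 over the whole domain.
With u = A·(1 − ρ/(3b))·e^(−ρ/(2b)), the integral evaluates to A²·[8·π·b^3/3].
Setting this equal to 1 gives A² = 1/(8·π·b^3/3).
With b = 5.899: A² = 0.00058150 and A = 0.024114.

A ≈ 0.02411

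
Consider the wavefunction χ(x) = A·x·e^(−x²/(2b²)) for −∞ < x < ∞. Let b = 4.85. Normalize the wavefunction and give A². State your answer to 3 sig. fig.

A^2 ≈ 0.00989

We need A² ∫|f|² dx = 1, taking the integral from −∞ to ∞.
With ∫_{−∞}^{∞} x^(2m) e^(−αx²) dx = (2m−1)!!·√π / (2^m α^(m+1/2)), with χ = A·x·e^(−x²/(2b²)), the integral evaluates to A²·[√(π)·b^3/2].
So A² = (√(π)·b^3/2)^(−1).
Substituting b = 4.85 gives A² = 0.009891, so A = 0.09945.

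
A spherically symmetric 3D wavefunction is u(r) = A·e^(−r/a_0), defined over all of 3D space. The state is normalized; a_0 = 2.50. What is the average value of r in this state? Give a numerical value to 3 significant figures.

By definition ⟨r⟩ = ∫ r |u(r)|² 4πr² dr.
Recall ∫₀^∞ r^m e^(−r/β) dr = m!·β^(m+1), evaluating both integrals, ⟨r⟩ = 3·a_0/2.
With a_0 = 2.50, ⟨r⟩ = 3.750.

⟨r⟩ ≈ 3.75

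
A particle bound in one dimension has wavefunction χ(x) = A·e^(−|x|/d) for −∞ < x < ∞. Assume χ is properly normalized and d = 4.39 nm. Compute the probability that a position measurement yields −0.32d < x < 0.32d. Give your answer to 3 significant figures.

P ≈ 0.473

|χ|² is the probability density, so P = ∫_{−0.32d}^{0.32d} |χ|² dx.
Since A² = 1/(d), this is the region integral divided by the full normalization integral.
By symmetry take twice the x ≥ 0 contribution in numerator and denominator; the 2's cancel. In terms of u = x/d (A² and the length scale cancel between numerator and denominator), P = [∫_{0}^{0.32} e^(-2·u) du] / [∫_{0}^{∞} e^(-2·u) du].
An antiderivative of e^(-2·u) is -e^(-2·u)/2; evaluating from 0 to 0.32 gives 1/2 - e^(-16/25)/2, while the full integral is 1/2.
Taking the ratio, P = 0.4727.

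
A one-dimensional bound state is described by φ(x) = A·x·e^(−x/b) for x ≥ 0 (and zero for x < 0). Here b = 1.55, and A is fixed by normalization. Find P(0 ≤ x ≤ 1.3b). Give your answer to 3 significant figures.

|φ|² is the probability density, so P = ∫_{0}^{1.3b} |φ|² dx.
Since A² = 1/(b^3/4), this is the region integral divided by the full normalization integral.
In terms of u = x/b (A² and the length scale cancel between numerator and denominator), P = [∫_{0}^{1.3} u^2·e^(-2·u) du] / [∫_{0}^{∞} u^2·e^(-2·u) du].
Using ∫ u^2·e^(-2·u) du = -(2·u^2 + 2·u + 1)·e^(-2·u)/4, the numerator is 1/4 - 349·e^(-13/5)/200 and the denominator is 1/4.
The result is P = 0.4816.

P ≈ 0.482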